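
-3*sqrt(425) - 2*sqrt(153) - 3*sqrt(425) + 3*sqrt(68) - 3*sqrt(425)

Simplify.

-45*sqrt(17)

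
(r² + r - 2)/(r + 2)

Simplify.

Factor: r² + r - 2 = (r + 2)·(r - 1)
Cancel the common factor (r + 2).

r - 1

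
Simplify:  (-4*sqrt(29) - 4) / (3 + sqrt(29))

(-26 + 2*sqrt(29))/5

Multiply numerator and denominator by -sqrt(29) + 3.
Denominator becomes -20; numerator becomes -8*sqrt(29) + 104.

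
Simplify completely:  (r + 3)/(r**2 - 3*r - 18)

1/(r - 6)

Factor: r**2 - 3*r - 18 = (r + 3)*(r - 6)
Cancel the common factor (r + 3).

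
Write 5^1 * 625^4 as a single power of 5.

5^1 = 5^1; 625^4 = 5^16
Combine exponents: 5^17

5^17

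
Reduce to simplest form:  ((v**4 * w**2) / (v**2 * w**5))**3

v**6/w**9

Inside the bracket: v**2 * (w**-3)
Raise to the power 3: v**6 * (w**-9)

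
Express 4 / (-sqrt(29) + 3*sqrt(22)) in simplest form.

(4*sqrt(29) + 12*sqrt(22))/169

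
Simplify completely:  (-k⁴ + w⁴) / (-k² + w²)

k² + w²

Factor w^4 - k^4 and cancel (-k² + w²).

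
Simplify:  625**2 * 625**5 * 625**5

625**2 = 5**8; 625**5 = 5**20; 625**5 = 5**20
Combine exponents: 5**48

5**48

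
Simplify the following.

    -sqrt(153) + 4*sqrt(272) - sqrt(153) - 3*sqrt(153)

sqrt(153) = 3*sqrt(17); 4*sqrt(272) = 16*sqrt(17); sqrt(153) = 3*sqrt(17); 3*sqrt(153) = 9*sqrt(17)
Combine: (-3 + 16 - 3 - 9)·sqrt(17) = sqrt(17)

sqrt(17)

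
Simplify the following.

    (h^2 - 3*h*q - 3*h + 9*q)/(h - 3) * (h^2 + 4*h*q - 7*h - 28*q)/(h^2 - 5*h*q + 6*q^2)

Factor: h^2 - 3*h*q - 3*h + 9*q = (h - 3*q)*(h - 3);  h^2 + 4*h*q - 7*h - 28*q = (h - 7)*(h + 4*q);  h^2 - 5*h*q + 6*q^2 = (h - 3*q)*(h - 2*q)
Cancel the common factors (h - 3*q), (h - 3).

(-h^2 - 4*h*q + 7*h + 28*q)/(-h + 2*q)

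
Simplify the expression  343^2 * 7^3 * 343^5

7^24

343^2 = 7^6; 7^3 = 7^3; 343^5 = 7^15
Combine exponents: 7^24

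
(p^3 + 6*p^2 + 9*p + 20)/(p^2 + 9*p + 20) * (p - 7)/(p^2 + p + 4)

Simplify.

Factor: p^3 + 6*p^2 + 9*p + 20 = (p + 5)*(p^2 + p + 4);  p^2 + 9*p + 20 = (p + 5)*(p + 4)
Cancel the common factors (p^2 + p + 4), (p + 5).

(p - 7)/(p + 4)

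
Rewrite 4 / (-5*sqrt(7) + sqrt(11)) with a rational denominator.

Multiply numerator and denominator by sqrt(11) + 5*sqrt(7).
Denominator becomes -164; numerator becomes 4*sqrt(11) + 20*sqrt(7).

(-5*sqrt(7) - sqrt(11))/41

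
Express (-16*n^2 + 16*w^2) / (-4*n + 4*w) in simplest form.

-16*n^2 + 16*w^2 factors as 16*(-n + w)*(n + w).

4*n + 4*w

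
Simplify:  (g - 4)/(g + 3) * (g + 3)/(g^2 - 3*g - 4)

1/(g + 1)

Factor: g^2 - 3*g - 4 = (g + 1)*(g - 4)
Cancel the common factors (g - 4), (g + 3).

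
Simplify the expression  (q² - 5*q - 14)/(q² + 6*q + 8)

(q - 7)/(q + 4)

Factor: q² - 5*q - 14 = (q - 7)·(q + 2);  q² + 6*q + 8 = (q + 4)·(q + 2)
Cancel the common factor (q + 2).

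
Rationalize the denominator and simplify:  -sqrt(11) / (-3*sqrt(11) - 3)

Multiply numerator and denominator by -3 + 3*sqrt(11).
Denominator becomes -90; numerator becomes -33 + 3*sqrt(11).

(-sqrt(11) + 11)/30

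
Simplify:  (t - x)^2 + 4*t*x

After expansion: t^2 + 2*t*x + x^2 — a perfect-square trinomial.

(t + x)^2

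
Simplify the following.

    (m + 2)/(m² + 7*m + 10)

1/(m + 5)

Factor: m² + 7*m + 10 = (m + 5)·(m + 2)
Cancel the common factor (m + 2).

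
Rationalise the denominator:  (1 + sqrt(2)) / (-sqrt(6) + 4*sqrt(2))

(sqrt(6) + 2*sqrt(3) + 4*sqrt(2) + 8)/26

Multiply numerator and denominator by sqrt(6) + 4*sqrt(2).
Denominator becomes 26; numerator becomes sqrt(6) + 2*sqrt(3) + 4*sqrt(2) + 8.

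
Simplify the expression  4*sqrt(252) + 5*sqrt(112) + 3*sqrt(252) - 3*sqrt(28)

56*sqrt(7)

4*sqrt(252) = 24*sqrt(7); 5*sqrt(112) = 20*sqrt(7); 3*sqrt(252) = 18*sqrt(7); 3*sqrt(28) = 6*sqrt(7)
Combine: (24 + 20 + 18 - 6)·sqrt(7) = 56*sqrt(7)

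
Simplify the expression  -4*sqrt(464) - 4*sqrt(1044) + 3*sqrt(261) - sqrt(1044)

4*sqrt(464) = 16*sqrt(29); 4*sqrt(1044) = 24*sqrt(29); 3*sqrt(261) = 9*sqrt(29); sqrt(1044) = 6*sqrt(29)
Combine: (-16 - 24 + 9 - 6)·sqrt(29) = -37*sqrt(29)

-37*sqrt(29)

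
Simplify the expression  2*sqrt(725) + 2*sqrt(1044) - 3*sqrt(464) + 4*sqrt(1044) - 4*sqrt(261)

2*sqrt(725) = 10*sqrt(29); 2*sqrt(1044) = 12*sqrt(29); 3*sqrt(464) = 12*sqrt(29); 4*sqrt(1044) = 24*sqrt(29); 4*sqrt(261) = 12*sqrt(29)
Combine: (10 + 12 - 12 + 24 - 12)·sqrt(29) = 22*sqrt(29)

22*sqrt(29)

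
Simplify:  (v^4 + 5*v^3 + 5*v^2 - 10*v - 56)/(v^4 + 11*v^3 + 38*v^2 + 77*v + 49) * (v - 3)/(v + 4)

(v^2 - 5*v + 6)/(v^2 + 8*v + 7)

Factor: v^4 + 5*v^3 + 5*v^2 - 10*v - 56 = (v^2 + 3*v + 7)*(v - 2)*(v + 4);  v^4 + 11*v^3 + 38*v^2 + 77*v + 49 = (v + 1)*(v + 7)*(v^2 + 3*v + 7)
Cancel the common factors (v^2 + 3*v + 7), (v + 4).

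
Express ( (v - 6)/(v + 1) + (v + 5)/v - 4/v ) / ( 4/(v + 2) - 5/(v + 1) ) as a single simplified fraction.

(-2*v³ + 7*v - 2)/(v² + 6*v)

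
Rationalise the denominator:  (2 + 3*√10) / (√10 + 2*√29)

(-15 - √10 + 2*√29 + 3*√290)/53

Multiply numerator and denominator by -2*√29 + √10.
Denominator becomes -106; numerator becomes -6*√290 - 4*√29 + 2*√10 + 30.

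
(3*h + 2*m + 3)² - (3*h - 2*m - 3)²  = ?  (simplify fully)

12*h*(2*m + 3)

Only the odd-power cross terms survive.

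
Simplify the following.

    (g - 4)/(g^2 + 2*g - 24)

Factor: g^2 + 2*g - 24 = (g + 6)*(g - 4)
Cancel the common factor (g - 4).

1/(g + 6)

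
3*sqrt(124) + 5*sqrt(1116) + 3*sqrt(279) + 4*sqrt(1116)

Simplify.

69*sqrt(31)

3*sqrt(124) = 6*sqrt(31); 5*sqrt(1116) = 30*sqrt(31); 3*sqrt(279) = 9*sqrt(31); 4*sqrt(1116) = 24*sqrt(31)
Combine: (6 + 30 + 9 + 24)·sqrt(31) = 69*sqrt(31)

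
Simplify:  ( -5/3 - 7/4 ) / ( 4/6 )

-41/8

Numerator: -5/3 - 7/4 = -41/12
Denominator: 4/6 = 2/3
Divide: (-41/12) · (3/2) = -41/8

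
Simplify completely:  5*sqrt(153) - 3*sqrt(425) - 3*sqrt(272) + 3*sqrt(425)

5*sqrt(153) = 15*sqrt(17); 3*sqrt(425) = 15*sqrt(17); 3*sqrt(272) = 12*sqrt(17); 3*sqrt(425) = 15*sqrt(17)
Combine: (15 - 15 - 12 + 15)·sqrt(17) = 3*sqrt(17)

3*sqrt(17)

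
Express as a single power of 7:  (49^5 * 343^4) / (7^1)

49^5 = 7^10; 343^4 = 7^12; 7^1 = 7^1
Combine exponents: 7^21

7^21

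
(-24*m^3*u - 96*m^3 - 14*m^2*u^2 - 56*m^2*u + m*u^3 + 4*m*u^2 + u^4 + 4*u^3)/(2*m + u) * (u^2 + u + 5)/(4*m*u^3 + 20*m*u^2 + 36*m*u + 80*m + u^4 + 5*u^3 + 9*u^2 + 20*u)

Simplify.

Factor: -24*m^3*u - 96*m^3 - 14*m^2*u^2 - 56*m^2*u + m*u^3 + 4*m*u^2 + u^4 + 4*u^3 = (-4*m + u)*(u + 4)*(2*m + u)*(3*m + u);  4*m*u^3 + 20*m*u^2 + 36*m*u + 80*m + u^4 + 5*u^3 + 9*u^2 + 20*u = (u + 4)*(4*m + u)*(u^2 + u + 5)
Cancel the common factors (u^2 + u + 5), (2*m + u), (u + 4).

(-12*m^2 - m*u + u^2)/(4*m + u)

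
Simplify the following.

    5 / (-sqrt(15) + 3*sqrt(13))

Multiply numerator and denominator by sqrt(15) + 3*sqrt(13).
Denominator becomes 102; numerator becomes 5*sqrt(15) + 15*sqrt(13).

(5*sqrt(15) + 15*sqrt(13))/102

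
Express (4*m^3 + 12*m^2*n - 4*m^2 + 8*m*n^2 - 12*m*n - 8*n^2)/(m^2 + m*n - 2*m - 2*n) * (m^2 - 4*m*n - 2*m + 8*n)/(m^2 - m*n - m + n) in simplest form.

(4*m^2 - 8*m*n - 32*n^2)/(m - n)

Factor: 4*m^3 + 12*m^2*n - 4*m^2 + 8*m*n^2 - 12*m*n - 8*n^2 = 4*(m + n)*(m + 2*n)*(m - 1);  m^2 + m*n - 2*m - 2*n = (m - 2)*(m + n);  m^2 - 4*m*n - 2*m + 8*n = (m - 4*n)*(m - 2);  m^2 - m*n - m + n = (m - 1)*(m - n)
Cancel the common factors (m - 2), (m - 1), (m + n).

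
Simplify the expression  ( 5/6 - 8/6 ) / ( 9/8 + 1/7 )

Numerator: 5/6 - 8/6 = -1/2
Denominator: 9/8 + 1/7 = 71/56
Divide: (-1/2) · (56/71) = -28/71

-28/71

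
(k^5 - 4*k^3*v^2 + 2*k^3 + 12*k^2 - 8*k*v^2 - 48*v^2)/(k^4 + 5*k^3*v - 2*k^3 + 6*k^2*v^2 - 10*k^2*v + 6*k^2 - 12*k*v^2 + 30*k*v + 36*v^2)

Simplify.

(k^2 - 2*k*v + 2*k - 4*v)/(k + 3*v)

Factor: k^5 - 4*k^3*v^2 + 2*k^3 + 12*k^2 - 8*k*v^2 - 48*v^2 = (k + 2*v)*(k - 2*v)*(k^2 - 2*k + 6)*(k + 2);  k^4 + 5*k^3*v - 2*k^3 + 6*k^2*v^2 - 10*k^2*v + 6*k^2 - 12*k*v^2 + 30*k*v + 36*v^2 = (k^2 - 2*k + 6)*(k + 3*v)*(k + 2*v)
Cancel the common factors (k^2 - 2*k + 6), (k + 2*v).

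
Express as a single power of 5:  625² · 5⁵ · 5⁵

625² = 5^8; 5⁵ = 5^5; 5⁵ = 5^5
Combine exponents: 5^18

5^18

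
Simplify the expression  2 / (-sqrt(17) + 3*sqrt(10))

Multiply numerator and denominator by sqrt(17) + 3*sqrt(10).
Denominator becomes 73; numerator becomes 2*sqrt(17) + 6*sqrt(10).

(2*sqrt(17) + 6*sqrt(10))/73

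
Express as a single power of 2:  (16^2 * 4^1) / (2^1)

2^9

16^2 = 2^8; 4^1 = 2^2; 2^1 = 2^1
Combine exponents: 2^9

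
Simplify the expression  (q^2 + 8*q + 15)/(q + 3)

q + 5

Factor: q^2 + 8*q + 15 = (q + 3)*(q + 5)
Cancel the common factor (q + 3).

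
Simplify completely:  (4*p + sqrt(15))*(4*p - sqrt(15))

(4*p)^2 - (sqrt(15))^2 = 16*p^2 - 15.

16*p^2 - 15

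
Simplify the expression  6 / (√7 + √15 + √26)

Group as (√15 + √26) + √7; multiply by (√15 + √26) - √7, then rationalise the remaining surd.

(-3*√2730 - 6*√26 + 27*√15 + 51*√7)/101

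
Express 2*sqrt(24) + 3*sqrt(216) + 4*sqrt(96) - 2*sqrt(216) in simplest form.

26*sqrt(6)

2*sqrt(24) = 4*sqrt(6); 3*sqrt(216) = 18*sqrt(6); 4*sqrt(96) = 16*sqrt(6); 2*sqrt(216) = 12*sqrt(6)
Combine: (4 + 18 + 16 - 12)·sqrt(6) = 26*sqrt(6)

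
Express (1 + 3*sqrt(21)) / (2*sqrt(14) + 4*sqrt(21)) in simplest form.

Multiply numerator and denominator by -2*sqrt(14) + 4*sqrt(21).
Denominator becomes 280; numerator becomes -42*sqrt(6) - 2*sqrt(14) + 4*sqrt(21) + 252.

(-21*sqrt(6) - sqrt(14) + 2*sqrt(21) + 126)/140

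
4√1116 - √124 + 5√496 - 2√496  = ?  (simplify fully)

34*√31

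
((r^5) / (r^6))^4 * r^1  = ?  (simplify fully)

Inside the bracket: (r^-1)
Raise to the power 4: (r^-4)
Multiply by r^1: add exponents.

r^(-3)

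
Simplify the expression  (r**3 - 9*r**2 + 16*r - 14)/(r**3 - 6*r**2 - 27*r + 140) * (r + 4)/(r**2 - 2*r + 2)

(r + 4)/(r**2 + r - 20)

Factor: r**3 - 9*r**2 + 16*r - 14 = (r - 7)*(r**2 - 2*r + 2);  r**3 - 6*r**2 - 27*r + 140 = (r - 7)*(r + 5)*(r - 4)
Cancel the common factors (r**2 - 2*r + 2), (r - 7).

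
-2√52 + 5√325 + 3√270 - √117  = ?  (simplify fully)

9*√30 + 18*√13

2√52 = 4*√13; 5√325 = 25*√13; 3√270 = 9*√30; √117 = 3*√13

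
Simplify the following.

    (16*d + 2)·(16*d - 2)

256*d² - 4

(16*d)^2 - (2)^2 = 256*d² - 4.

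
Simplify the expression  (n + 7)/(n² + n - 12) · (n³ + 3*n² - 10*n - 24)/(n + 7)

n + 2

Factor: n² + n - 12 = (n - 3)·(n + 4);  n³ + 3*n² - 10*n - 24 = (n + 2)·(n + 4)·(n - 3)
Cancel the common factors (n - 3), (n + 4), (n + 7).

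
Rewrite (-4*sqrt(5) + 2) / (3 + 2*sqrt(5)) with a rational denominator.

(-46 + 16*sqrt(5))/11

Multiply numerator and denominator by -2*sqrt(5) + 3.
Denominator becomes -11; numerator becomes -16*sqrt(5) + 46.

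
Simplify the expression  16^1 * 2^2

2^6

16^1 = 2^4; 2^2 = 2^2
Combine exponents: 2^6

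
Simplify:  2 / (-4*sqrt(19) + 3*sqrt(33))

(-8*sqrt(19) - 6*sqrt(33))/7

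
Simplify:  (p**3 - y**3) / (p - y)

p**2 + p*y + y**2

Factor as (a-b)(a**2+ab+b**2) with a=p, b=y.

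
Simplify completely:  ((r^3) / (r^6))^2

Inside the bracket: (r^-3)
Raise to the power 2: (r^-6)

r^(-6)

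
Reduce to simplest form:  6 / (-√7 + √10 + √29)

Group as (√10 + √29) - √7; multiply by (√10 + √29) + √7, then rationalise the remaining surd.

(-48*√7 - 18*√29 + 39*√10 + 3*√2030)/34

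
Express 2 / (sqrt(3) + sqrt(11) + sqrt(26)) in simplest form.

Group as (sqrt(11) + sqrt(26)) + sqrt(3); multiply by (sqrt(11) + sqrt(26)) - sqrt(3), then rationalise the remaining surd.

(-9*sqrt(11) - 17*sqrt(3) + sqrt(858) + 6*sqrt(26))/3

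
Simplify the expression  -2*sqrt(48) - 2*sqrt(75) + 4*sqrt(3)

2*sqrt(48) = 8*sqrt(3); 2*sqrt(75) = 10*sqrt(3); 4*sqrt(3) = 4*sqrt(3)
Combine: (-8 - 10 + 4)·sqrt(3) = -14*sqrt(3)

-14*sqrt(3)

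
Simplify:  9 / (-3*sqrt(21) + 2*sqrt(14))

(-27*sqrt(21) - 18*sqrt(14))/133

Multiply numerator and denominator by 2*sqrt(14) + 3*sqrt(21).
Denominator becomes -133; numerator becomes 18*sqrt(14) + 27*sqrt(21).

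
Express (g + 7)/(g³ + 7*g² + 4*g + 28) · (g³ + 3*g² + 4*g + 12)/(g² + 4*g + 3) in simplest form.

1/(g + 1)

Factor: g³ + 7*g² + 4*g + 28 = (g + 7)·(g² + 4);  g³ + 3*g² + 4*g + 12 = (g + 3)·(g² + 4);  g² + 4*g + 3 = (g + 3)·(g + 1)
Cancel the common factors (g² + 4), (g + 3), (g + 7).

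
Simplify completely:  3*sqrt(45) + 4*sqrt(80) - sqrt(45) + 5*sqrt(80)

3*sqrt(45) = 9*sqrt(5); 4*sqrt(80) = 16*sqrt(5); sqrt(45) = 3*sqrt(5); 5*sqrt(80) = 20*sqrt(5)
Combine: (9 + 16 - 3 + 20)·sqrt(5) = 42*sqrt(5)

42*sqrt(5)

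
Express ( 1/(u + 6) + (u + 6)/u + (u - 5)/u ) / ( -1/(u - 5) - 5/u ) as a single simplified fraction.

Numerator: 1/(u + 6) + (u + 6)/u + (u - 5)/u = (2*u² + 14*u + 6)/(u² + 6*u)
Denominator: -1/(u - 5) - 5/u = (-6*u + 25)/(u² - 5*u)
Divide: ((2*u² + 14*u + 6)/(u² + 6*u)) · ((u² - 5*u)/(-6*u + 25)) = (-2*u³ - 4*u² + 64*u + 30)/(6*u² + 11*u - 150)

(-2*u³ - 4*u² + 64*u + 30)/(6*u² + 11*u - 150)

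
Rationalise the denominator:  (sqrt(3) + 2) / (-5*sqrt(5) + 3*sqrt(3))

(-10*sqrt(5) - 5*sqrt(15) - 6*sqrt(3) - 9)/98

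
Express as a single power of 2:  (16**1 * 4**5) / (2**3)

2**11

16**1 = 2**4; 4**5 = 2**10; 2**3 = 2**3
Combine exponents: 2**11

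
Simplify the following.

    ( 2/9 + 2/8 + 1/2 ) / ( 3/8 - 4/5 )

-350/153

Numerator: 2/9 + 2/8 + 1/2 = 35/36
Denominator: 3/8 - 4/5 = -17/40
Divide: (35/36) · (-40/17) = -350/153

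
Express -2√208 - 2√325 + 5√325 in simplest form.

7*√13

2√208 = 8*√13; 2√325 = 10*√13; 5√325 = 25*√13
Combine: (-8 - 10 + 25)·√13 = 7*√13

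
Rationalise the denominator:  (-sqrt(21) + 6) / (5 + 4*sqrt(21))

(-114 + 29*sqrt(21))/311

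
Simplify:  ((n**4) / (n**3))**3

Inside the bracket: n**1
Raise to the power 3: n**3

n**3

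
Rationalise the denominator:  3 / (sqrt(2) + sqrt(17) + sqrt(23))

Group as (sqrt(2) + sqrt(23)) + sqrt(17); multiply by (sqrt(2) + sqrt(23)) - sqrt(17), then rationalise the remaining surd.

(-sqrt(782) - 2*sqrt(23) + 4*sqrt(17) + 19*sqrt(2))/20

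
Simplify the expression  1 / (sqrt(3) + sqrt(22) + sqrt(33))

Group as (sqrt(3) + sqrt(33)) + sqrt(22); multiply by (sqrt(3) + sqrt(33)) - sqrt(22), then rationalise the remaining surd.

(-33*sqrt(2) - 4*sqrt(33) + 7*sqrt(22) + 26*sqrt(3))/100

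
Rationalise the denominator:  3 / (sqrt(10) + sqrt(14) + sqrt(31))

Group as (sqrt(14) + sqrt(31)) + sqrt(10); multiply by (sqrt(14) + sqrt(31)) - sqrt(10), then rationalise the remaining surd.

(-12*sqrt(1085) - 21*sqrt(31) + 81*sqrt(14) + 105*sqrt(10))/511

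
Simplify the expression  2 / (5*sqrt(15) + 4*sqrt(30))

(-10*sqrt(15) + 8*sqrt(30))/105

Multiply numerator and denominator by -4*sqrt(30) + 5*sqrt(15).
Denominator becomes -105; numerator becomes -8*sqrt(30) + 10*sqrt(15).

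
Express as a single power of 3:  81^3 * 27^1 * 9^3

3^21

81^3 = 3^12; 27^1 = 3^3; 9^3 = 3^6
Combine exponents: 3^21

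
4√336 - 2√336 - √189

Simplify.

5*√21

4√336 = 16*√21; 2√336 = 8*√21; √189 = 3*√21
Combine: (16 - 8 - 3)·√21 = 5*√21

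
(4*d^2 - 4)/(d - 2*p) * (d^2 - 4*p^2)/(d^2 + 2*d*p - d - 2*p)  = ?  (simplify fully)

4*d + 4

Factor: 4*d^2 - 4 = 4*(d + 1)*(d - 1);  d^2 - 4*p^2 = (d - 2*p)*(d + 2*p);  d^2 + 2*d*p - d - 2*p = (d - 1)*(d + 2*p)
Cancel the common factors (d - 2*p), (d - 1), (d + 2*p).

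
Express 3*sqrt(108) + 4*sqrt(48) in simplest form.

3*sqrt(108) = 18*sqrt(3); 4*sqrt(48) = 16*sqrt(3)
Combine: (18 + 16)·sqrt(3) = 34*sqrt(3)

34*sqrt(3)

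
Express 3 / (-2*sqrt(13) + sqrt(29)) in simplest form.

(-6*sqrt(13) - 3*sqrt(29))/23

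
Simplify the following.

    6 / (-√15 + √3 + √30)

-3*√15 - 2*√30 + 7*√3 + 5*√6

Group as (√3 + √30) - √15; multiply by (√3 + √30) + √15, then rationalise the remaining surd.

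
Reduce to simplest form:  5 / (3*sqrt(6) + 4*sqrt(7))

Multiply numerator and denominator by -3*sqrt(6) + 4*sqrt(7).
Denominator becomes 58; numerator becomes -15*sqrt(6) + 20*sqrt(7).

(-15*sqrt(6) + 20*sqrt(7))/58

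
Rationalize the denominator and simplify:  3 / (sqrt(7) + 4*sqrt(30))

(-3*sqrt(7) + 12*sqrt(30))/473

Multiply numerator and denominator by -4*sqrt(30) + sqrt(7).
Denominator becomes -473; numerator becomes -12*sqrt(30) + 3*sqrt(7).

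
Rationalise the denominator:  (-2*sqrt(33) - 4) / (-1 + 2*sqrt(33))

Multiply numerator and denominator by -2*sqrt(33) - 1.
Denominator becomes -131; numerator becomes 10*sqrt(33) + 136.

(-136 - 10*sqrt(33))/131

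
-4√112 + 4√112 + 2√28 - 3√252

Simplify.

-14*√7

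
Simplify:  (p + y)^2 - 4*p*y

After expansion: p^2 - 2*p*y + y^2 — a perfect-square trinomial.

(p - y)^2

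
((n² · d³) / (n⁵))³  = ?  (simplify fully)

d⁹/n⁹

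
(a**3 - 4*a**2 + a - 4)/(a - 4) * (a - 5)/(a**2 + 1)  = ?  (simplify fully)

Factor: a**3 - 4*a**2 + a - 4 = (a**2 + 1)*(a - 4)
Cancel the common factors (a**2 + 1), (a - 4).

a - 5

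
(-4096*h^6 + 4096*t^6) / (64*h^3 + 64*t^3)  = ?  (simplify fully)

-64*h^3 + 64*t^3

Factor (4*t)^6 - (4*h)^6 and cancel (64*h^3 + 64*t^3).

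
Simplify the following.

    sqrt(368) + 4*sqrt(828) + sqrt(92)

30*sqrt(23)

sqrt(368) = 4*sqrt(23); 4*sqrt(828) = 24*sqrt(23); sqrt(92) = 2*sqrt(23)
Combine: (4 + 24 + 2)·sqrt(23) = 30*sqrt(23)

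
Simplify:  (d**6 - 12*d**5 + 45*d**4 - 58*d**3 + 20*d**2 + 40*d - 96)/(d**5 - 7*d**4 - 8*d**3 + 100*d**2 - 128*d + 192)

Factor: d**6 - 12*d**5 + 45*d**4 - 58*d**3 + 20*d**2 + 40*d - 96 = (d - 6)*(d + 1)*(d - 2)*(d - 4)*(d**2 - d + 2);  d**5 - 7*d**4 - 8*d**3 + 100*d**2 - 128*d + 192 = (d - 6)*(d + 4)*(d**2 - d + 2)*(d - 4)
Cancel the common factors (d**2 - d + 2), (d - 4), (d - 6).

(d**2 - d - 2)/(d + 4)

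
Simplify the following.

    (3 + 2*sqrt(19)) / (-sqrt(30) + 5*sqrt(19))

(3*sqrt(30) + 2*sqrt(570) + 15*sqrt(19) + 190)/445

Multiply numerator and denominator by sqrt(30) + 5*sqrt(19).
Denominator becomes 445; numerator becomes 3*sqrt(30) + 2*sqrt(570) + 15*sqrt(19) + 190.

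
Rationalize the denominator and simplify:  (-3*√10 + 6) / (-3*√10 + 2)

(-6*√10 + 39)/43

Multiply numerator and denominator by 2 + 3*√10.
Denominator becomes -86; numerator becomes -78 + 12*√10.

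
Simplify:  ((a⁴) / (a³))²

a²

Inside the bracket: a¹
Raise to the power 2: a²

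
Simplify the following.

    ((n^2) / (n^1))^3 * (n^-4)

Inside the bracket: n^1
Raise to the power 3: n^3
Multiply by (n^-4): add exponents.

1/n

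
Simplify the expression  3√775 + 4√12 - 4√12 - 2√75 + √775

3√775 = 15*√31; 4√12 = 8*√3; 4√12 = 8*√3; 2√75 = 10*√3; √775 = 5*√31

-10*√3 + 20*√31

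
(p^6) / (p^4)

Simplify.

Quotient: p^2

p^2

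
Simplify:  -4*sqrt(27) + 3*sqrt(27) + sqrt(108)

3*sqrt(3)

4*sqrt(27) = 12*sqrt(3); 3*sqrt(27) = 9*sqrt(3); sqrt(108) = 6*sqrt(3)
Combine: (-12 + 9 + 6)·sqrt(3) = 3*sqrt(3)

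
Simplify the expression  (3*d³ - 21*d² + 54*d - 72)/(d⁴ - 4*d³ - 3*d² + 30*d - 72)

Factor: 3*d³ - 21*d² + 54*d - 72 = 3·(d² - 3*d + 6)·(d - 4);  d⁴ - 4*d³ - 3*d² + 30*d - 72 = (d + 3)·(d - 4)·(d² - 3*d + 6)
Cancel the common factors (d² - 3*d + 6), (d - 4).

3/(d + 3)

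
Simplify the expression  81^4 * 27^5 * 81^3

3^43

81^4 = 3^16; 27^5 = 3^15; 81^3 = 3^12
Combine exponents: 3^43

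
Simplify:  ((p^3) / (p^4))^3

Inside the bracket: (p^-1)
Raise to the power 3: (p^-3)

p^(-3)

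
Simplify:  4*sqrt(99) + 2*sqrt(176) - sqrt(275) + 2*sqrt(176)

23*sqrt(11)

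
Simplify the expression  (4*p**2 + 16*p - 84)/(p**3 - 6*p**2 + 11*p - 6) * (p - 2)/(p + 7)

4/(p - 1)

Factor: 4*p**2 + 16*p - 84 = 4*(p + 7)*(p - 3);  p**3 - 6*p**2 + 11*p - 6 = (p - 1)*(p - 3)*(p - 2)
Cancel the common factors (p + 7), (p - 3), (p - 2).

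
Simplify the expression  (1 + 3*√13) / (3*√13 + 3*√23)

(-39 - √13 + √23 + 3*√299)/30

Multiply numerator and denominator by -3*√23 + 3*√13.
Denominator becomes -90; numerator becomes -9*√299 - 3*√23 + 3*√13 + 117.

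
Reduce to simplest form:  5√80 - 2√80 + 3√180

30*√5

5√80 = 20*√5; 2√80 = 8*√5; 3√180 = 18*√5
Combine: (20 - 8 + 18)·√5 = 30*√5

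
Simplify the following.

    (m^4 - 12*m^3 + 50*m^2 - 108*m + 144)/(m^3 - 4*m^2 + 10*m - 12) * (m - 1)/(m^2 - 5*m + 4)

(m - 6)/(m - 2)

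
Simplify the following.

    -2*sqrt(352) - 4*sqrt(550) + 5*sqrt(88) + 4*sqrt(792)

2*sqrt(352) = 8*sqrt(22); 4*sqrt(550) = 20*sqrt(22); 5*sqrt(88) = 10*sqrt(22); 4*sqrt(792) = 24*sqrt(22)
Combine: (-8 - 20 + 10 + 24)·sqrt(22) = 6*sqrt(22)

6*sqrt(22)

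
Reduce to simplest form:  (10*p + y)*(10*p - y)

Difference of squares with P = 10*p, Q = y.

100*p^2 - y^2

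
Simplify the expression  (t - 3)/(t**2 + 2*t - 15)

1/(t + 5)

Factor: t**2 + 2*t - 15 = (t + 5)*(t - 3)
Cancel the common factor (t - 3).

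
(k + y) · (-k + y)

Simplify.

-k² + y²

(y+k)(y-k) = -k² + y².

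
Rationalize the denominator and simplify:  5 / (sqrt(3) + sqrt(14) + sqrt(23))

(-5*sqrt(966) - 15*sqrt(23) + 30*sqrt(14) + 85*sqrt(3))/66

Group as (sqrt(3) + sqrt(23)) + sqrt(14); multiply by (sqrt(3) + sqrt(23)) - sqrt(14), then rationalise the remaining surd.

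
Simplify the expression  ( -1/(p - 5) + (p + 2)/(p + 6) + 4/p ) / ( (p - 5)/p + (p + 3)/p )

(p³ - 12*p - 120)/(2*p³ - 62*p + 60)

Numerator: -1/(p - 5) + (p + 2)/(p + 6) + 4/p = (p³ - 12*p - 120)/(p³ + p² - 30*p)
Denominator: (p - 5)/p + (p + 3)/p = (2*p - 2)/p
Divide: ((p³ - 12*p - 120)/(p³ + p² - 30*p)) · (p/(2*p - 2)) = (p³ - 12*p - 120)/(2*p³ - 62*p + 60)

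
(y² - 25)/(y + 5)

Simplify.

y - 5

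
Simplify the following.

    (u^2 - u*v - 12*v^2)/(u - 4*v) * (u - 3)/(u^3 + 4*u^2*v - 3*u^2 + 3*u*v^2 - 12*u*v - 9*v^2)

1/(u + v)

Factor: u^2 - u*v - 12*v^2 = (u + 3*v)*(u - 4*v);  u^3 + 4*u^2*v - 3*u^2 + 3*u*v^2 - 12*u*v - 9*v^2 = (u - 3)*(u + v)*(u + 3*v)
Cancel the common factors (u - 3), (u - 4*v), (u + 3*v).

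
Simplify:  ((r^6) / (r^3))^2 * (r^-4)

r^2

Inside the bracket: r^3
Raise to the power 2: r^6
Multiply by (r^-4): add exponents.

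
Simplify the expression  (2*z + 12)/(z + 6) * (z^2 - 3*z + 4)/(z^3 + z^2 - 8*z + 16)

Factor: 2*z + 12 = 2*(z + 6);  z^3 + z^2 - 8*z + 16 = (z^2 - 3*z + 4)*(z + 4)
Cancel the common factors (z^2 - 3*z + 4), (z + 6).

2/(z + 4)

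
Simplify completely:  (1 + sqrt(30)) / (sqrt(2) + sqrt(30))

Multiply numerator and denominator by -sqrt(2) + sqrt(30).
Denominator becomes 28; numerator becomes -2*sqrt(15) - sqrt(2) + sqrt(30) + 30.

(-2*sqrt(15) - sqrt(2) + sqrt(30) + 30)/28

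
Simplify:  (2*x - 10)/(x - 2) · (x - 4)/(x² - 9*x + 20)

2/(x - 2)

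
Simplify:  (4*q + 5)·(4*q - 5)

Product of conjugates: (P+Q)(P-Q) = P^2 - Q^2.

16*q² - 25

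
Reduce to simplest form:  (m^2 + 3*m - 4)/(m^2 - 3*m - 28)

Factor: m^2 + 3*m - 4 = (m + 4)*(m - 1);  m^2 - 3*m - 28 = (m + 4)*(m - 7)
Cancel the common factor (m + 4).

(m - 1)/(m - 7)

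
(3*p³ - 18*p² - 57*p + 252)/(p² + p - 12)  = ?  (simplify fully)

Factor: 3*p³ - 18*p² - 57*p + 252 = 3·(p - 3)·(p + 4)·(p - 7);  p² + p - 12 = (p + 4)·(p - 3)
Cancel the common factors (p - 3), (p + 4).

3*p - 21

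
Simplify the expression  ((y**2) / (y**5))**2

y**(-6)

Inside the bracket: (y**-3)
Raise to the power 2: (y**-6)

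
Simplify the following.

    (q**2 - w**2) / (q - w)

Difference of squares: factor out (q - w).

q + w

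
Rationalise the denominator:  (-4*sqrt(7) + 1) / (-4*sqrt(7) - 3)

(-16*sqrt(7) + 115)/103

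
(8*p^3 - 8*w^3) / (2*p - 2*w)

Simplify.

Apply the difference-of-cubes factorisation and cancel (2*p - 2*w).

4*p^2 + 4*p*w + 4*w^2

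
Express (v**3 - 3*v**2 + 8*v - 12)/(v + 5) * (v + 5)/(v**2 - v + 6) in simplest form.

Factor: v**3 - 3*v**2 + 8*v - 12 = (v**2 - v + 6)*(v - 2)
Cancel the common factors (v**2 - v + 6), (v + 5).

v - 2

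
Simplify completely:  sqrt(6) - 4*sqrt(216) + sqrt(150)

sqrt(6) = sqrt(6); 4*sqrt(216) = 24*sqrt(6); sqrt(150) = 5*sqrt(6)
Combine: (1 - 24 + 5)·sqrt(6) = -18*sqrt(6)

-18*sqrt(6)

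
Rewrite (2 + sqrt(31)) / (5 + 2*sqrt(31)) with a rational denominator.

(-sqrt(31) + 52)/99

Multiply numerator and denominator by -2*sqrt(31) + 5.
Denominator becomes -99; numerator becomes -52 + sqrt(31).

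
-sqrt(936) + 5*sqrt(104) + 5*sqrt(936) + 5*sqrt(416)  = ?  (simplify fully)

sqrt(936) = 6*sqrt(26); 5*sqrt(104) = 10*sqrt(26); 5*sqrt(936) = 30*sqrt(26); 5*sqrt(416) = 20*sqrt(26)
Combine: (-6 + 10 + 30 + 20)·sqrt(26) = 54*sqrt(26)

54*sqrt(26)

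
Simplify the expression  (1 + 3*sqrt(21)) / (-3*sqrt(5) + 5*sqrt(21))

(3*sqrt(5) + 5*sqrt(21) + 9*sqrt(105) + 315)/480

Multiply numerator and denominator by 3*sqrt(5) + 5*sqrt(21).
Denominator becomes 480; numerator becomes 3*sqrt(5) + 5*sqrt(21) + 9*sqrt(105) + 315.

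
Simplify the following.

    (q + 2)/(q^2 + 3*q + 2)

Factor: q^2 + 3*q + 2 = (q + 2)*(q + 1)
Cancel the common factor (q + 2).

1/(q + 1)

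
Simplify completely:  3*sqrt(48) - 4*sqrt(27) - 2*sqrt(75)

3*sqrt(48) = 12*sqrt(3); 4*sqrt(27) = 12*sqrt(3); 2*sqrt(75) = 10*sqrt(3)
Combine: (12 - 12 - 10)·sqrt(3) = -10*sqrt(3)

-10*sqrt(3)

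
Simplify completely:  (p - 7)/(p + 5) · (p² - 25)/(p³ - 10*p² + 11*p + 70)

1/(p + 2)

Factor: p² - 25 = (p - 5)·(p + 5);  p³ - 10*p² + 11*p + 70 = (p - 7)·(p - 5)·(p + 2)
Cancel the common factors (p - 5), (p - 7), (p + 5).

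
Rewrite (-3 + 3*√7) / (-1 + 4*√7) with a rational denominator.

(-3*√7 + 27)/37

Multiply numerator and denominator by -4*√7 - 1.
Denominator becomes -111; numerator becomes -81 + 9*√7.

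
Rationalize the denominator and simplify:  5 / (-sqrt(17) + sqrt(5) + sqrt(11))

(5*sqrt(17) + 55*sqrt(11) + 115*sqrt(5) + 10*sqrt(935))/219

Group as (sqrt(5) + sqrt(11)) - sqrt(17); multiply by (sqrt(5) + sqrt(11)) + sqrt(17), then rationalise the remaining surd.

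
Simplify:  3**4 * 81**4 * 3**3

3**4 = 3**4; 81**4 = 3**16; 3**3 = 3**3
Combine exponents: 3**23

3**23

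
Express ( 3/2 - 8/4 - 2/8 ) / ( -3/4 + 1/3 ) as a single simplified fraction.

Numerator: 3/2 - 8/4 - 2/8 = -3/4
Denominator: -3/4 + 1/3 = -5/12
Divide: (-3/4) · (-12/5) = 9/5

9/5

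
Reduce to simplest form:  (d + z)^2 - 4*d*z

Expanding gives d^2 - 2*d*z + z^2, a perfect square.

(d - z)^2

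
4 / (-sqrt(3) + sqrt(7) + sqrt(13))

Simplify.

(-68*sqrt(3) - 12*sqrt(13) + 36*sqrt(7) + 8*sqrt(273))/75

Group as (sqrt(7) + sqrt(13)) - sqrt(3); multiply by (sqrt(7) + sqrt(13)) + sqrt(3), then rationalise the remaining surd.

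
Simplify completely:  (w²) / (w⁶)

w^(-4)

Quotient: (w^-4)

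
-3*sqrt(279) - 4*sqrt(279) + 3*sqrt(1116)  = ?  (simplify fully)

-3*sqrt(31)

3*sqrt(279) = 9*sqrt(31); 4*sqrt(279) = 12*sqrt(31); 3*sqrt(1116) = 18*sqrt(31)
Combine: (-9 - 12 + 18)·sqrt(31) = -3*sqrt(31)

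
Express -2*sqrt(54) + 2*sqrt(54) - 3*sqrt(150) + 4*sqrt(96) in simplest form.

2*sqrt(54) = 6*sqrt(6); 2*sqrt(54) = 6*sqrt(6); 3*sqrt(150) = 15*sqrt(6); 4*sqrt(96) = 16*sqrt(6)
Combine: (-6 + 6 - 15 + 16)·sqrt(6) = sqrt(6)

sqrt(6)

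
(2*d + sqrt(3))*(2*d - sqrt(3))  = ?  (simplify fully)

Product of conjugates: (P+Q)(P-Q) = P^2 - Q^2.

4*d^2 - 3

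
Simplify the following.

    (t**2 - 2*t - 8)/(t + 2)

t - 4

Factor: t**2 - 2*t - 8 = (t - 4)*(t + 2)
Cancel the common factor (t + 2).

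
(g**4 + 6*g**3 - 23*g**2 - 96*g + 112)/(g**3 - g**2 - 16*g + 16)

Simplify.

g + 7

Factor: g**4 + 6*g**3 - 23*g**2 - 96*g + 112 = (g + 4)*(g - 4)*(g + 7)*(g - 1);  g**3 - g**2 - 16*g + 16 = (g - 4)*(g + 4)*(g - 1)
Cancel the common factors (g + 4), (g - 4), (g - 1).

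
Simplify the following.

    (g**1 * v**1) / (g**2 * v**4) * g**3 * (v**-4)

g**2/v**7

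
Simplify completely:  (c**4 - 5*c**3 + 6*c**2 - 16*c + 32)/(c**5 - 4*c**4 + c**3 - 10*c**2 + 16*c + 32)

Factor: c**4 - 5*c**3 + 6*c**2 - 16*c + 32 = (c - 2)*(c - 4)*(c**2 + c + 4);  c**5 - 4*c**4 + c**3 - 10*c**2 + 16*c + 32 = (c + 1)*(c - 2)*(c**2 + c + 4)*(c - 4)
Cancel the common factors (c**2 + c + 4), (c - 4), (c - 2).

1/(c + 1)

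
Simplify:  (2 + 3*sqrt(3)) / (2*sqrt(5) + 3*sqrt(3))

(-6*sqrt(15) - 4*sqrt(5) + 6*sqrt(3) + 27)/7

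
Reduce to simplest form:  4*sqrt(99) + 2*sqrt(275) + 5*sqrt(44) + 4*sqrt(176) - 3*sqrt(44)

42*sqrt(11)

4*sqrt(99) = 12*sqrt(11); 2*sqrt(275) = 10*sqrt(11); 5*sqrt(44) = 10*sqrt(11); 4*sqrt(176) = 16*sqrt(11); 3*sqrt(44) = 6*sqrt(11)
Combine: (12 + 10 + 10 + 16 - 6)·sqrt(11) = 42*sqrt(11)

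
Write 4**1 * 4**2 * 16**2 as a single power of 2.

4**1 = 2**2; 4**2 = 2**4; 16**2 = 2**8
Combine exponents: 2**14

2**14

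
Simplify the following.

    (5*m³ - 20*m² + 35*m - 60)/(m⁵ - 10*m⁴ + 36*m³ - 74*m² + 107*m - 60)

5/(m² - 6*m + 5)

Factor: 5*m³ - 20*m² + 35*m - 60 = 5·(m² - m + 4)·(m - 3);  m⁵ - 10*m⁴ + 36*m³ - 74*m² + 107*m - 60 = (m - 5)·(m - 3)·(m² - m + 4)·(m - 1)
Cancel the common factors (m² - m + 4), (m - 3).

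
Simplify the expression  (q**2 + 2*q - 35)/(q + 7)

q - 5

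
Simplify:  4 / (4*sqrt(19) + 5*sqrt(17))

Multiply numerator and denominator by -4*sqrt(19) + 5*sqrt(17).
Denominator becomes 121; numerator becomes -16*sqrt(19) + 20*sqrt(17).

(-16*sqrt(19) + 20*sqrt(17))/121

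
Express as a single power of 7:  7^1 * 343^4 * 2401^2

7^1 = 7^1; 343^4 = 7^12; 2401^2 = 7^8
Combine exponents: 7^21

7^21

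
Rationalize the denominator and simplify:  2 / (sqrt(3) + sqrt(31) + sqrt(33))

(-12*sqrt(341) + 2*sqrt(33) + 10*sqrt(31) + 122*sqrt(3))/371

Group as (sqrt(3) + sqrt(31)) + sqrt(33); multiply by (sqrt(3) + sqrt(31)) - sqrt(33), then rationalise the remaining surd.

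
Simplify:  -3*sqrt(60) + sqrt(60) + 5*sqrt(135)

3*sqrt(60) = 6*sqrt(15); sqrt(60) = 2*sqrt(15); 5*sqrt(135) = 15*sqrt(15)
Combine: (-6 + 2 + 15)·sqrt(15) = 11*sqrt(15)

11*sqrt(15)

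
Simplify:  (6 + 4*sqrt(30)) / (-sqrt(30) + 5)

(-150 - 26*sqrt(30))/5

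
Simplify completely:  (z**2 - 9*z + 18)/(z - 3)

z - 6

Factor: z**2 - 9*z + 18 = (z - 6)*(z - 3)
Cancel the common factor (z - 3).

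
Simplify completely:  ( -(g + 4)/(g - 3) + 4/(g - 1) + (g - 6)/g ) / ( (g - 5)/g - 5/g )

Numerator: -(g + 4)/(g - 3) + 4/(g - 1) + (g - 6)/g = (-9*g^2 + 19*g - 18)/(g^3 - 4*g^2 + 3*g)
Denominator: (g - 5)/g - 5/g = (g - 10)/g
Divide: ((-9*g^2 + 19*g - 18)/(g^3 - 4*g^2 + 3*g)) · (g/(g - 10)) = (-9*g^2 + 19*g - 18)/(g^3 - 14*g^2 + 43*g - 30)

(-9*g^2 + 19*g - 18)/(g^3 - 14*g^2 + 43*g - 30)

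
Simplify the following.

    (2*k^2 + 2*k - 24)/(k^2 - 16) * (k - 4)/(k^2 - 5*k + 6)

Factor: 2*k^2 + 2*k - 24 = 2*(k + 4)*(k - 3);  k^2 - 16 = (k - 4)*(k + 4);  k^2 - 5*k + 6 = (k - 2)*(k - 3)
Cancel the common factors (k + 4), (k - 3), (k - 4).

2/(k - 2)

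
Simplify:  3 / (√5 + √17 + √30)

Group as (√5 + √30) + √17; multiply by (√5 + √30) - √17, then rationalise the remaining surd.

(-5*√102 - 4*√30 + 9*√17 + 21*√5)/46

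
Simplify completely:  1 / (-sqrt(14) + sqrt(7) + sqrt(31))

(-12*sqrt(14) - 5*sqrt(31) + 19*sqrt(7) + 7*sqrt(62))/146

Group as (sqrt(7) + sqrt(31)) - sqrt(14); multiply by (sqrt(7) + sqrt(31)) + sqrt(14), then rationalise the remaining surd.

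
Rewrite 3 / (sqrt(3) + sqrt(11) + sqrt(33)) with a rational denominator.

Group as (sqrt(3) + sqrt(11)) + sqrt(33); multiply by (sqrt(3) + sqrt(11)) - sqrt(33), then rationalise the remaining surd.

(-75*sqrt(11) - 123*sqrt(3) + 198 + 57*sqrt(33))/229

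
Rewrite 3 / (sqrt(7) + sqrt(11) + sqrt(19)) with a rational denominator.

Group as (sqrt(7) + sqrt(19)) + sqrt(11); multiply by (sqrt(7) + sqrt(19)) - sqrt(11), then rationalise the remaining surd.

(-6*sqrt(1463) - 3*sqrt(19) + 45*sqrt(11) + 69*sqrt(7))/307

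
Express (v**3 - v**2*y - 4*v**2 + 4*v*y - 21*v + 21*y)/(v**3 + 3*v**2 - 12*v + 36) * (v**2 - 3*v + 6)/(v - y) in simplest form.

Factor: v**3 - v**2*y - 4*v**2 + 4*v*y - 21*v + 21*y = (v - 7)*(v - y)*(v + 3);  v**3 + 3*v**2 - 12*v + 36 = (v**2 - 3*v + 6)*(v + 6)
Cancel the common factors (v**2 - 3*v + 6), (v - y).

(v**2 - 4*v - 21)/(v + 6)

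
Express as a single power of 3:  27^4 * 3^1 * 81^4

27^4 = 3^12; 3^1 = 3^1; 81^4 = 3^16
Combine exponents: 3^29

3^29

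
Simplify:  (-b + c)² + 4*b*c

Expanding gives b² + 2*b*c + c², a perfect square.

(b + c)²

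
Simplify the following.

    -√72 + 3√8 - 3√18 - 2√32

-17*√2

√72 = 6*√2; 3√8 = 6*√2; 3√18 = 9*√2; 2√32 = 8*√2
Combine: (-6 + 6 - 9 - 8)·√2 = -17*√2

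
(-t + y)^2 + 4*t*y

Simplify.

(t + y)^2

After expansion: t^2 + 2*t*y + y^2 — a perfect-square trinomial.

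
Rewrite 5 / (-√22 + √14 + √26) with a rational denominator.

(-45*√22 + 25*√26 + 85*√14 + 10*√2002)/566

Group as (√14 + √26) - √22; multiply by (√14 + √26) + √22, then rationalise the remaining surd.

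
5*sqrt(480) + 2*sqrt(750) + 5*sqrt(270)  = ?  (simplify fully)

45*sqrt(30)

5*sqrt(480) = 20*sqrt(30); 2*sqrt(750) = 10*sqrt(30); 5*sqrt(270) = 15*sqrt(30)
Combine: (20 + 10 + 15)·sqrt(30) = 45*sqrt(30)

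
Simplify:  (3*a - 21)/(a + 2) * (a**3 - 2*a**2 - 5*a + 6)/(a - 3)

3*a**2 - 24*a + 21

Factor: 3*a - 21 = 3*(a - 7);  a**3 - 2*a**2 - 5*a + 6 = (a - 3)*(a + 2)*(a - 1)
Cancel the common factors (a - 3), (a + 2).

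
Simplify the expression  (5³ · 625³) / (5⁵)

5^10

5³ = 5^3; 625³ = 5^12; 5⁵ = 5^5
Combine exponents: 5^10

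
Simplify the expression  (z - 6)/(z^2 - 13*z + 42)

1/(z - 7)

Factor: z^2 - 13*z + 42 = (z - 6)*(z - 7)
Cancel the common factor (z - 6).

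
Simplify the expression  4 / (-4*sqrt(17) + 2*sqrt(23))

Multiply numerator and denominator by 2*sqrt(23) + 4*sqrt(17).
Denominator becomes -180; numerator becomes 8*sqrt(23) + 16*sqrt(17).

(-4*sqrt(17) - 2*sqrt(23))/45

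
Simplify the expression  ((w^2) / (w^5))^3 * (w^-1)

w^(-10)

Inside the bracket: (w^-3)
Raise to the power 3: (w^-9)
Multiply by (w^-1): add exponents.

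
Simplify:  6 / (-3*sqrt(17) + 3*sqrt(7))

(-sqrt(17) - sqrt(7))/5

Multiply numerator and denominator by 3*sqrt(7) + 3*sqrt(17).
Denominator becomes -90; numerator becomes 18*sqrt(7) + 18*sqrt(17).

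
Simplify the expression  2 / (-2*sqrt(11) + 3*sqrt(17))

(4*sqrt(11) + 6*sqrt(17))/109

Multiply numerator and denominator by 2*sqrt(11) + 3*sqrt(17).
Denominator becomes 109; numerator becomes 4*sqrt(11) + 6*sqrt(17).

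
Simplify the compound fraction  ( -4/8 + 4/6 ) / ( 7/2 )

Numerator: -4/8 + 4/6 = 1/6
Denominator: 7/2 = 7/2
Divide: (1/6) · (2/7) = 1/21

1/21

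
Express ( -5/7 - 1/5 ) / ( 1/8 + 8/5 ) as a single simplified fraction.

Numerator: -5/7 - 1/5 = -32/35
Denominator: 1/8 + 8/5 = 69/40
Divide: (-32/35) · (40/69) = -256/483

-256/483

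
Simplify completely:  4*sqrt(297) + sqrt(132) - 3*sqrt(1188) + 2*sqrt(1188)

8*sqrt(33)

4*sqrt(297) = 12*sqrt(33); sqrt(132) = 2*sqrt(33); 3*sqrt(1188) = 18*sqrt(33); 2*sqrt(1188) = 12*sqrt(33)
Combine: (12 + 2 - 18 + 12)·sqrt(33) = 8*sqrt(33)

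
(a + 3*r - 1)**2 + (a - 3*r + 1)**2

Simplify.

2*a**2 + 18*r**2 - 12*r + 2

Only the even-power cross terms survive.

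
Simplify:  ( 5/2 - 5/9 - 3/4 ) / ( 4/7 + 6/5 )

Numerator: 5/2 - 5/9 - 3/4 = 43/36
Denominator: 4/7 + 6/5 = 62/35
Divide: (43/36) · (35/62) = 1505/2232

1505/2232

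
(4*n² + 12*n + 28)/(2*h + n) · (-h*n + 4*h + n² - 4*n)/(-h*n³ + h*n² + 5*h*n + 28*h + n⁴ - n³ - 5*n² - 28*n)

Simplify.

4/(2*h + n)

Factor: 4*n² + 12*n + 28 = 4·(n² + 3*n + 7);  -h*n + 4*h + n² - 4*n = (-h + n)·(n - 4);  -h*n³ + h*n² + 5*h*n + 28*h + n⁴ - n³ - 5*n² - 28*n = (-h + n)·(n² + 3*n + 7)·(n - 4)
Cancel the common factors (n² + 3*n + 7), (-h + n), (n - 4).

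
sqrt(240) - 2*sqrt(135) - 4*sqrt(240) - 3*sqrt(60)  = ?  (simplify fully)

-24*sqrt(15)

sqrt(240) = 4*sqrt(15); 2*sqrt(135) = 6*sqrt(15); 4*sqrt(240) = 16*sqrt(15); 3*sqrt(60) = 6*sqrt(15)
Combine: (4 - 6 - 16 - 6)·sqrt(15) = -24*sqrt(15)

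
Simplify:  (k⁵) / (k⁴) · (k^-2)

1/k

Quotient: k¹
Multiply by (k^-2): add exponents.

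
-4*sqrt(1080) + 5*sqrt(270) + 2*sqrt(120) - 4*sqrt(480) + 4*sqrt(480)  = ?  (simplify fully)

4*sqrt(1080) = 24*sqrt(30); 5*sqrt(270) = 15*sqrt(30); 2*sqrt(120) = 4*sqrt(30); 4*sqrt(480) = 16*sqrt(30); 4*sqrt(480) = 16*sqrt(30)
Combine: (-24 + 15 + 4 - 16 + 16)·sqrt(30) = -5*sqrt(30)

-5*sqrt(30)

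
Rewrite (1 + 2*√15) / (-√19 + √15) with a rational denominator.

(-2*√285 - 30 - √19 - √15)/4

Multiply numerator and denominator by √15 + √19.
Denominator becomes -4; numerator becomes √15 + √19 + 30 + 2*√285.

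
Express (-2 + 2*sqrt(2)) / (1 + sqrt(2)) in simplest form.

-4*sqrt(2) + 6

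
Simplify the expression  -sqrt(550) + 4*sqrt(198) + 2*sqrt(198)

13*sqrt(22)

sqrt(550) = 5*sqrt(22); 4*sqrt(198) = 12*sqrt(22); 2*sqrt(198) = 6*sqrt(22)
Combine: (-5 + 12 + 6)·sqrt(22) = 13*sqrt(22)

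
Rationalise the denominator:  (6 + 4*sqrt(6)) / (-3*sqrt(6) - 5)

(-42 + 2*sqrt(6))/29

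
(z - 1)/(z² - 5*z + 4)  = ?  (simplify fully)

1/(z - 4)

Factor: z² - 5*z + 4 = (z - 4)·(z - 1)
Cancel the common factor (z - 1).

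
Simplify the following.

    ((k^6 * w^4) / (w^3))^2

Inside the bracket: k^6 * w^1
Raise to the power 2: k^12 * w^2

k^12*w^2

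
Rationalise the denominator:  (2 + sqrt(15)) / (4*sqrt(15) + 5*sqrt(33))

Multiply numerator and denominator by -5*sqrt(33) + 4*sqrt(15).
Denominator becomes -585; numerator becomes -15*sqrt(55) - 10*sqrt(33) + 8*sqrt(15) + 60.

(-60 - 8*sqrt(15) + 10*sqrt(33) + 15*sqrt(55))/585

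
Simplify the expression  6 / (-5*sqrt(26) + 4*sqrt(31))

(-15*sqrt(26) - 12*sqrt(31))/77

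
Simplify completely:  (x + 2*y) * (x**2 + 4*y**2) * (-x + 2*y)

-x**4 + 16*y**4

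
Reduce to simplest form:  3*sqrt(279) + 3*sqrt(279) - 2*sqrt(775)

8*sqrt(31)

3*sqrt(279) = 9*sqrt(31); 3*sqrt(279) = 9*sqrt(31); 2*sqrt(775) = 10*sqrt(31)
Combine: (9 + 9 - 10)·sqrt(31) = 8*sqrt(31)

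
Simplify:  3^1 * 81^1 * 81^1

3^9

3^1 = 3^1; 81^1 = 3^4; 81^1 = 3^4
Combine exponents: 3^9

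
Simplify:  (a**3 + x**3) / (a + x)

Apply the sum-of-cubes factorisation and cancel (a + x).

a**2 - a*x + x**2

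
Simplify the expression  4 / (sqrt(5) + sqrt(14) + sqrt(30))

(-80*sqrt(21) - 44*sqrt(30) + 84*sqrt(14) + 156*sqrt(5))/159

Group as (sqrt(5) + sqrt(14)) + sqrt(30); multiply by (sqrt(5) + sqrt(14)) - sqrt(30), then rationalise the remaining surd.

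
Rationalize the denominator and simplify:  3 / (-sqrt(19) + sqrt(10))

Multiply numerator and denominator by sqrt(10) + sqrt(19).
Denominator becomes -9; numerator becomes 3*sqrt(10) + 3*sqrt(19).

(-sqrt(19) - sqrt(10))/3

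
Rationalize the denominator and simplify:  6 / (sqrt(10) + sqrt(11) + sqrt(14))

(-24*sqrt(385) + 42*sqrt(14) + 78*sqrt(11) + 90*sqrt(10))/391

Group as (sqrt(10) + sqrt(14)) + sqrt(11); multiply by (sqrt(10) + sqrt(14)) - sqrt(11), then rationalise the remaining surd.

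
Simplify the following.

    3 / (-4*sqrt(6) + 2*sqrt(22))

(-6*sqrt(6) - 3*sqrt(22))/4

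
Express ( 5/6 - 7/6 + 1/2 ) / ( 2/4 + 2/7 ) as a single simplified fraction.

7/33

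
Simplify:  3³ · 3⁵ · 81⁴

3^24

3³ = 3^3; 3⁵ = 3^5; 81⁴ = 3^16
Combine exponents: 3^24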